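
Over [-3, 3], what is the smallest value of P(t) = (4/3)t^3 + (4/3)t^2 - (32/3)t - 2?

P'(t) = 4t^2 + (8/3)t - 32/3, which vanishes at t = -2 and t = 4/3.
Evaluating at the critical points and endpoints: P(-3) = 6, P(-2) = 14, P(4/3) = -866/81, P(3) = 14.
So the minimum is P(4/3) = -866/81.

-866/81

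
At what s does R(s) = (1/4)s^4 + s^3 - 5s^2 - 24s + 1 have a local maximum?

R'(s) = s^3 + 3s^2 - 10s - 24. Setting R'(s) = 0 gives s ∈ {-4, -2, 3}.
Since R''(s) = 3s^2 + 6s - 10, we get R''(-4) = 14 > 0 ⇒ local minimum; R''(-2) = -10 < 0 ⇒ local maximum; R''(3) = 35 > 0 ⇒ local minimum.
The local maximum is R(-2) = 25.

-2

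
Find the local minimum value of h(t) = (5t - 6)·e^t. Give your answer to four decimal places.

By the product rule, h'(t) = (5t - 1)·e^t. Since e^t > 0, the only critical point is t = 1/5.
h''(1/5) has the same sign as 5 > 0, so this is a local minimum.
h(1/5) = (-5)·e^(1/5) ≈ -6.1070.

-6.1070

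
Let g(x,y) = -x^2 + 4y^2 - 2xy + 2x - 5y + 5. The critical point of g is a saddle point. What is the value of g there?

71/20

∂g/∂x = -2x - 2y + 2 = 0 and ∂g/∂y = -2x + 8y - 5 = 0, so (x, y) = (3/10, 7/10).
The Hessian has g_{xx} = -2, g_{yy} = 8, g_{xy} = -2, giving D = -20 < 0, so the point is a saddle point.
g(3/10, 7/10) = 71/20.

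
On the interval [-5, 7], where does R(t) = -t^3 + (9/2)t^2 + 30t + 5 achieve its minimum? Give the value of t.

-2

R'(t) = -3t^2 + 9t + 30, which vanishes at t = -2 and t = 5.
Candidates: R(-5) = 185/2; R(-2) = -29; R(5) = 285/2; R(7) = 185/2.
So the minimum is R(-2) = -29.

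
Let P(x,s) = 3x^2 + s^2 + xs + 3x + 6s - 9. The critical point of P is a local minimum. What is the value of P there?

∂P/∂x = 6x + s + 3 = 0 and ∂P/∂s = x + 2s + 6 = 0, so (x, s) = (0, -3).
The Hessian has P_{xx} = 6, P_{ss} = 2, P_{xs} = 1, giving D = 11 > 0 with P_{xx} > 0, so the point is a local minimum.
P(0, -3) = -18.

-18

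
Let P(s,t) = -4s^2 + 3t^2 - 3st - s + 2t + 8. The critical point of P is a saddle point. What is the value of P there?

23/3

∂P/∂s = -8s - 3t - 1 = 0 and ∂P/∂t = -3s + 6t + 2 = 0, so (s, t) = (0, -1/3).
The Hessian has P_{ss} = -8, P_{tt} = 6, P_{st} = -3, giving D = -57 < 0, so the point is a saddle point.
P(0, -1/3) = 23/3.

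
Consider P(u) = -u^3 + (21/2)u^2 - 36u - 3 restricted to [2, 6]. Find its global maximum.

P'(u) = -3u^2 + 21u - 36, which vanishes at u = 3 and u = 4.
Candidates: P(2) = -41,  P(3) = -87/2,  P(4) = -43,  P(6) = -57.
So the maximum is P(2) = -41.

-41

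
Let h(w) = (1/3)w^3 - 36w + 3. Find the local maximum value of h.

h'(w) = w^2 - 36 = 0 at w = -6, 6.
Second-derivative test with h''(w) = 2w: h''(-6) = -12 < 0 ⇒ local maximum; h''(6) = 12 > 0 ⇒ local minimum.
Thus h has its local maximum at w = -6, with value 147.

147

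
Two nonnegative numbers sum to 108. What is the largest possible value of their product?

With x + y = 108, the product is P(x) = x(108 − x).
P'(x) = 108 − 2x = 0 gives x = 54; P'' = −2 < 0, so this is the maximum.
P = 54·54 = 2916.

2916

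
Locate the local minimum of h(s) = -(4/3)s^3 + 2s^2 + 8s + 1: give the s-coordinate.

-1

Critical points: h'(s) = -4s^2 + 4s + 8 vanishes at s = -1, 2.
Since h''(s) = -8s + 4, we get h''(-1) = 12 > 0 ⇒ local minimum; h''(2) = -12 < 0 ⇒ local maximum.
So the local minimum value is h(-1) = -11/3.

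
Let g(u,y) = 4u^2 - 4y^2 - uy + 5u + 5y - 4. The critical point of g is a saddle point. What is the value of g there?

∂g/∂u = 8u - y + 5 = 0 and ∂g/∂y = -u - 8y + 5 = 0, so (u, y) = (-7/13, 9/13).
The Hessian has g_{uu} = 8, g_{yy} = -8, g_{uy} = -1, giving D = -65 < 0, so the point is a saddle point.
g(-7/13, 9/13) = -47/13.

-47/13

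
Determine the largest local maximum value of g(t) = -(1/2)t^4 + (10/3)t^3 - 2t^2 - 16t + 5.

g'(t) = -2t^3 + 10t^2 - 4t - 16. Setting g'(t) = 0 gives t ∈ {-1, 2, 4}.
Second-derivative test with g''(t) = -6t^2 + 20t - 4: g''(-1) = -30 < 0 ⇒ local maximum; g''(2) = 12 > 0 ⇒ local minimum; g''(4) = -20 < 0 ⇒ local maximum.
So the largest local maximum value is g(-1) = 91/6.

91/6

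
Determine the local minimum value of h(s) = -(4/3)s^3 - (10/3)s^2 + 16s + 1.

-41

h'(s) = -4s^2 - (20/3)s + 16. Setting h'(s) = 0 gives s ∈ {-3, 4/3}.
Since h''(s) = -8s - 20/3, we get h''(-3) = 52/3 > 0 ⇒ local minimum; h''(4/3) = -52/3 < 0 ⇒ local maximum.
Thus h has its local minimum at s = -3, with value -41.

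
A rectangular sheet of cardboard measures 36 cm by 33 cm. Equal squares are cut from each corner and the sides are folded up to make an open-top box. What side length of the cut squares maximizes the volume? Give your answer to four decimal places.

With cut size x, the volume is V(x) = x(36 − 2x)(33 − 2x) for 0 < x < 16.5.
V'(x) = 12x^2 − 276x + 1188. Setting V'(x) = 0 gives x ≈ 5.7337 (the root in (0, 16.5)).
V''(x) = 24x − 276 is negative there, so this is the maximum; V ≈ 3028.8308.

5.7337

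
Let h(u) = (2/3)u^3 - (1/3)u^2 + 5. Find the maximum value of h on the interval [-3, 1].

h'(u) = 2u^2 - (2/3)u, which vanishes at u = 0 and u = 1/3.
Evaluating at the critical points and endpoints: h(-3) = -16, h(0) = 5, h(1/3) = 404/81, h(1) = 16/3.
Hence the absolute maximum is 16/3 at u = 1.

16/3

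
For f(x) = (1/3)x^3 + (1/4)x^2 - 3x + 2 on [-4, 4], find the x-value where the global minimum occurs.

-4

f'(x) = x^2 + (1/2)x - 3, which vanishes at x = -2 and x = 3/2.
Compare values at every candidate in [-4, 4]: f(-4) = -10/3, f(-2) = 19/3, f(3/2) = -13/16, f(4) = 46/3.
Hence the absolute minimum is -10/3 at x = -4.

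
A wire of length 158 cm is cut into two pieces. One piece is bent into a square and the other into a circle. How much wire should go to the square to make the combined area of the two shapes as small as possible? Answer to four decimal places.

Let x be the length used for the square. Square side x/4; circle radius (158−x)/(2π).
A(x) = (x/4)² + π·((158−x)/(2π))² = x²/16 + (158−x)²/(4π) for 0 ≤ x ≤ 158. A'(x) = x/8 − (158−x)/(2π) = 0 gives x = 4·158/(π+4) ≈ 88.4957.
A'' = 1/8 + 1/(2π) > 0, so this gives the minimum combined area; x ≈ 88.4957 cm to the square.

88.4957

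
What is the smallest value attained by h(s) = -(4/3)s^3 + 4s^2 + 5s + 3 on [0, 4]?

Differentiating, h'(s) = -4s^2 + 8s + 5; whose only zero in [0, 4] is s = 5/2.
Compare values at every candidate in [0, 4]: h(0) = 3,  h(5/2) = 59/3,  h(4) = 5/3.
The minimum over the interval is 5/3, attained at s = 4.

5/3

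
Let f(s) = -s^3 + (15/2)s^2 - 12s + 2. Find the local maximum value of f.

f'(s) = -3s^2 + 15s - 12 = 0 at s = 1, 4.
Since f''(s) = -6s + 15, we get f''(1) = 9 > 0 ⇒ local minimum; f''(4) = -9 < 0 ⇒ local maximum.
So the local maximum value is f(4) = 10.

10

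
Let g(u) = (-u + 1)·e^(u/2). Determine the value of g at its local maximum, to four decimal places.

g'(u) = (-1)·e^(u/2) + (-u + 1)·(1/2)·e^(u/2) = (-(1/2)u - 1/2)·e^(u/2). Since e^(u/2) > 0, the only critical point is u = -1.
g''(-1) has the same sign as -1/2 < 0, so this is a local maximum.
g(-1) = (2)·e^(-1/2) ≈ 1.2131.

1.2131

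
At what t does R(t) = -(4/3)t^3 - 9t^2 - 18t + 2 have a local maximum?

Critical points: R'(t) = -4t^2 - 18t - 18 vanishes at t = -3, -3/2.
Second-derivative test with R''(t) = -8t - 18: R''(-3) = 6 > 0 ⇒ local minimum; R''(-3/2) = -6 < 0 ⇒ local maximum.
The local maximum is R(-3/2) = 53/4.

-3/2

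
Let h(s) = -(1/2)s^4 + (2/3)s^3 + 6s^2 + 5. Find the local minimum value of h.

h'(s) = -2s^3 + 2s^2 + 12s. Setting h'(s) = 0 gives s ∈ {-2, 0, 3}.
Second-derivative test with h''(s) = -6s^2 + 4s + 12: h''(-2) = -20 < 0 ⇒ local maximum; h''(0) = 12 > 0 ⇒ local minimum; h''(3) = -30 < 0 ⇒ local maximum.
So the local minimum value is h(0) = 5.

5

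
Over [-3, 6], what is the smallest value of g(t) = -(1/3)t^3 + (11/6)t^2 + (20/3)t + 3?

-149/81

The derivative is -t^2 + (11/3)t + 20/3, which vanishes at t = -4/3 and t = 5.
Compare values at every candidate in [-3, 6]: g(-3) = 17/2,  g(-4/3) = -149/81,  g(5) = 81/2,  g(6) = 37.
Hence the absolute minimum is -149/81 at t = -4/3.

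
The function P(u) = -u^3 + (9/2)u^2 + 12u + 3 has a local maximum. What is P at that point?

59

P'(u) = -3u^2 + 9u + 12. Setting P'(u) = 0 gives u ∈ {-1, 4}.
Since P''(u) = -6u + 9, we get P''(-1) = 15 > 0 ⇒ local minimum; P''(4) = -15 < 0 ⇒ local maximum.
So the local maximum value is P(4) = 59.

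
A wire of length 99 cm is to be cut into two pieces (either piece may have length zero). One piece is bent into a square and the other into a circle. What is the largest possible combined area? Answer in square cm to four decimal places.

779.9388

Let x be the length used for the square. Square side x/4; circle radius (99−x)/(2π).
A(x) = (x/4)² + π·((99−x)/(2π))² = x²/16 + (99−x)²/(4π) for 0 ≤ x ≤ 99. A'(x) = x/8 − (99−x)/(2π) = 0 gives x = 4·99/(π+4) ≈ 55.4498.
A'' > 0, so the interior critical point is a minimum; the maximum is at an endpoint. A(0) = 779.9388 and A(99) = 612.5625, so the largest area is 779.9388.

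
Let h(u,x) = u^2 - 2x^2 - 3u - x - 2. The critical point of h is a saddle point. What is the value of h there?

-33/8

∂h/∂u = 2u - 3 = 0 and ∂h/∂x = -4x - 1 = 0, so (u, x) = (3/2, -1/4).
The Hessian has h_{uu} = 2, h_{xx} = -4, h_{ux} = 0, giving D = -8 < 0, so the point is a saddle point.
h(3/2, -1/4) = -33/8.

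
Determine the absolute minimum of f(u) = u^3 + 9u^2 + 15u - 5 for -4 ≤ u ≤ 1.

-12

The derivative is 3u^2 + 18u + 15, whose only zero in [-4, 1] is u = -1.
Compare values at every candidate in [-4, 1]: f(-4) = 15, f(-1) = -12, f(1) = 20.
So the minimum is f(-1) = -12.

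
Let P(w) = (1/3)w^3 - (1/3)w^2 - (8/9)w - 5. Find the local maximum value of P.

-377/81

P'(w) = w^2 - (2/3)w - 8/9 = 0 at w = -2/3, 4/3.
Since P''(w) = 2w - 2/3, we get P''(-2/3) = -2 < 0 ⇒ local maximum; P''(4/3) = 2 > 0 ⇒ local minimum.
The local maximum is P(-2/3) = -377/81.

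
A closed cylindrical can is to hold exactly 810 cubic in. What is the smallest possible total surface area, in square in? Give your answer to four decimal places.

With radius r and height h, πr²h = 810 so h = 810/(πr²), and S(r) = 2πr² + 2πrh = 2πr² + 2·810/r.
S'(r) = 4πr − 2·810/r² = 0 ⇒ r³ = 810/(2π), so r ≈ 5.0517 and h = 2r ≈ 10.1033.
S''(r) = 4π + 4·810/r³ > 0, so this is the minimum; S ≈ 481.0290.

481.0290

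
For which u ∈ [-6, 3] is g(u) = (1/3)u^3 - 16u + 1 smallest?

3

Differentiating, g'(u) = u^2 - 16; whose only zero in [-6, 3] is u = -4.
Compare values at every candidate in [-6, 3]: g(-6) = 25, g(-4) = 131/3, g(3) = -38.
So the minimum is g(3) = -38.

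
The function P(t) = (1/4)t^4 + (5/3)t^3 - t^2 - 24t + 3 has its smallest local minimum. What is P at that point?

-95/3

P'(t) = t^3 + 5t^2 - 2t - 24. Setting P'(t) = 0 gives t ∈ {-4, -3, 2}.
P''(t) = 3t^2 + 10t - 2. P''(-4) = 6 > 0 ⇒ local minimum; P''(-3) = -5 < 0 ⇒ local maximum; P''(2) = 30 > 0 ⇒ local minimum.
So the smallest local minimum value is P(2) = -95/3.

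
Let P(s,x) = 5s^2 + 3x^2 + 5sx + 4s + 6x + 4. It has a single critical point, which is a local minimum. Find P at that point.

∂P/∂s = 10s + 5x + 4 = 0 and ∂P/∂x = 5s + 6x + 6 = 0, so (s, x) = (6/35, -8/7).
The Hessian has P_{ss} = 10, P_{xx} = 6, P_{sx} = 5, giving D = 35 > 0 with P_{ss} > 0, so the point is a local minimum.
P(6/35, -8/7) = 32/35.

32/35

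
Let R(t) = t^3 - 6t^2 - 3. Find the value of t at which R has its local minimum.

4

Critical points: R'(t) = 3t^2 - 12t vanishes at t = 0, 4.
Second-derivative test with R''(t) = 6t - 12: R''(0) = -12 < 0 ⇒ local maximum; R''(4) = 12 > 0 ⇒ local minimum.
So the local minimum value is R(4) = -35.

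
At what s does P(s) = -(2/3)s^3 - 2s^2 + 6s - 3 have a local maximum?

1

P'(s) = -2s^2 - 4s + 6. Setting P'(s) = 0 gives s ∈ {-3, 1}.
Since P''(s) = -4s - 4, we get P''(-3) = 8 > 0 ⇒ local minimum; P''(1) = -8 < 0 ⇒ local maximum.
The local maximum is P(1) = 1/3.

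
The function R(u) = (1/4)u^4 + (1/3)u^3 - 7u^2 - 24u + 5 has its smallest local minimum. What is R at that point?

R'(u) = u^3 + u^2 - 14u - 24 = 0 at u = -3, -2, 4.
R''(u) = 3u^2 + 2u - 14. R''(-3) = 7 > 0 ⇒ local minimum; R''(-2) = -6 < 0 ⇒ local maximum; R''(4) = 42 > 0 ⇒ local minimum.
Thus R has its smallest local minimum at u = 4, with value -353/3.

-353/3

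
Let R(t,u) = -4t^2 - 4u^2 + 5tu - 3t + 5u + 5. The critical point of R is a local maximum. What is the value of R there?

∂R/∂t = -8t + 5u - 3 = 0 and ∂R/∂u = 5t - 8u + 5 = 0, so (t, u) = (1/39, 25/39).
The Hessian has R_{tt} = -8, R_{uu} = -8, R_{tu} = 5, giving D = 39 > 0 with R_{tt} < 0, so the point is a local maximum.
R(1/39, 25/39) = 256/39.

256/39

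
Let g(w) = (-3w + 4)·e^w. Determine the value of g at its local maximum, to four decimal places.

4.1868

By the product rule, g'(w) = (-3w + 1)·e^w. Since e^w > 0, the only critical point is w = 1/3.
g''(1/3) has the same sign as -3 < 0, so this is a local maximum.
g(1/3) = (3)·e^(1/3) ≈ 4.1868.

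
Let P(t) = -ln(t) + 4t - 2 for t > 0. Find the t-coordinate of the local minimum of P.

P'(t) = -1/t + 4 = 0 gives t = 1/4.
P''(t) = 1/t², which is positive for t > 0, so this is a local minimum.
P(1/4) = -1·ln(1/4) + 1 - 2 ≈ 0.3863.

1/4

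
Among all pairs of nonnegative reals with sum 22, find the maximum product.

121

With x + y = 22, the product is P(x) = x(22 − x).
P'(x) = 22 − 2x = 0 gives x = 11; P'' = −2 < 0, so this is the maximum.
P = 11·11 = 121.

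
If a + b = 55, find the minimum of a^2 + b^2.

3025/2

With a + b = 55, a^2 + b^2 = a^2 + (55 − a)^2.
The derivative 2a − 2(55 − a) = 4a − 110 vanishes at a = 55/2; second derivative 4 > 0, a minimum.
The minimum is 2·(55/2)^2 = 3025/2.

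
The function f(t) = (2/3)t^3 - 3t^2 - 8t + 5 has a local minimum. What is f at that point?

-97/3

Critical points: f'(t) = 2t^2 - 6t - 8 vanishes at t = -1, 4.
f''(t) = 4t - 6. f''(-1) = -10 < 0 ⇒ local maximum; f''(4) = 10 > 0 ⇒ local minimum.
So the local minimum value is f(4) = -97/3.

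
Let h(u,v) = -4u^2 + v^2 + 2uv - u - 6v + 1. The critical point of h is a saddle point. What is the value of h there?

∂h/∂u = -8u + 2v - 1 = 0 and ∂h/∂v = 2u + 2v - 6 = 0, so (u, v) = (1/2, 5/2).
The Hessian has h_{uu} = -8, h_{vv} = 2, h_{uv} = 2, giving D = -20 < 0, so the point is a saddle point.
h(1/2, 5/2) = -27/4.

-27/4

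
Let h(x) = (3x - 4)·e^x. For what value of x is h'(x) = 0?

1/3

By the product rule, h'(x) = (3x - 1)·e^x. Since e^x > 0, the only critical point is x = 1/3.
h''(1/3) has the same sign as 3 > 0, so this is a local minimum.
h(1/3) = (-3)·e^(1/3) ≈ -4.1868.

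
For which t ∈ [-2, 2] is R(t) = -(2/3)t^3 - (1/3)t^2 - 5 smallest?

R'(t) = -2t^2 - (2/3)t, which vanishes at t = -1/3 and t = 0.
Candidates: R(-2) = -1,  R(-1/3) = -406/81,  R(0) = -5,  R(2) = -35/3.
Hence the absolute minimum is -35/3 at t = 2.

2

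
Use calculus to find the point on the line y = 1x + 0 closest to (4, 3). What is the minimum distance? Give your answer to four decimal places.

0.7071

Minimize D(x)^2 = (x - 4)^2 + (x - 3)^2.
d/dx[D^2] = 2(x - 4) + 2·1·(x - 3) = 0 ⇒ x = 7/2.
Then y = 7/2 and the distance is √(1/2) ≈ 0.7071.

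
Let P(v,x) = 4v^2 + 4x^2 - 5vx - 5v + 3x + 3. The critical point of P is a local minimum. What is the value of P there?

∂P/∂v = 8v - 5x - 5 = 0 and ∂P/∂x = -5v + 8x + 3 = 0, so (v, x) = (25/39, 1/39).
The Hessian has P_{vv} = 8, P_{xx} = 8, P_{vx} = -5, giving D = 39 > 0 with P_{vv} > 0, so the point is a local minimum.
P(25/39, 1/39) = 56/39.

56/39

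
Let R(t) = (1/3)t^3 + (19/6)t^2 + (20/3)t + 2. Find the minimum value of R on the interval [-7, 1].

The derivative is t^2 + (19/3)t + 20/3, which vanishes at t = -5 and t = -4/3.
Candidates: R(-7) = -23/6,  R(-5) = 37/6,  R(-4/3) = -166/81,  R(1) = 73/6.
The minimum over the interval is -23/6, attained at t = -7.

-23/6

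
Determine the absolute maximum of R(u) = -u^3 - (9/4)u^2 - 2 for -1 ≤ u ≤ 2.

-2

Differentiating, R'(u) = -3u^2 - (9/2)u; whose only zero in [-1, 2] is u = 0.
Compare values at every candidate in [-1, 2]: R(-1) = -13/4,  R(0) = -2,  R(2) = -19.
So the maximum is R(0) = -2.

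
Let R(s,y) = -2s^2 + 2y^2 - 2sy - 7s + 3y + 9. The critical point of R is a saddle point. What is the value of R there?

∂R/∂s = -4s - 2y - 7 = 0 and ∂R/∂y = -2s + 4y + 3 = 0, so (s, y) = (-11/10, -13/10).
The Hessian has R_{ss} = -4, R_{yy} = 4, R_{sy} = -2, giving D = -20 < 0, so the point is a saddle point.
R(-11/10, -13/10) = 109/10.

109/10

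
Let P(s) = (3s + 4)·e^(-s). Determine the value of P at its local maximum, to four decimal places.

P'(s) = 3·e^(-s) + (3s + 4)·(-1)·e^(-s) = (-3s - 1)·e^(-s). Since e^(-s) > 0, the only critical point is s = -1/3.
P''(-1/3) has the same sign as -3 < 0, so this is a local maximum.
P(-1/3) = (3)·e^(1/3) ≈ 4.1868.

4.1868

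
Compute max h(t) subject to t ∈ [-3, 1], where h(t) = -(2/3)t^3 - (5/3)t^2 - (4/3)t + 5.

The derivative is -2t^2 - (10/3)t - 4/3, which vanishes at t = -1 and t = -2/3.
Compare values at every candidate in [-3, 1]: h(-3) = 12,  h(-1) = 16/3,  h(-2/3) = 433/81,  h(1) = 4/3.
The maximum over the interval is 12, attained at t = -3.

12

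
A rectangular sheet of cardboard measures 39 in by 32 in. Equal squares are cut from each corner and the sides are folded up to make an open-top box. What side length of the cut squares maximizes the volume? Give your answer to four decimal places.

With cut size x, the volume is V(x) = x(39 − 2x)(32 − 2x) for 0 < x < 16.
V'(x) = 12x^2 − 284x + 1248. Setting V'(x) = 0 gives x ≈ 5.8310 (the root in (0, 16)).
V''(x) = 24x − 284 is negative there, so this is the maximum; V ≈ 3242.0374.

5.8310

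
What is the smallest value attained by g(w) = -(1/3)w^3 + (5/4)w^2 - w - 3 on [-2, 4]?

-25/3

Differentiating, g'(w) = -w^2 + (5/2)w - 1; which vanishes at w = 1/2 and w = 2.
Compare values at every candidate in [-2, 4]: g(-2) = 20/3; g(1/2) = -155/48; g(2) = -8/3; g(4) = -25/3.
Hence the absolute minimum is -25/3 at w = 4.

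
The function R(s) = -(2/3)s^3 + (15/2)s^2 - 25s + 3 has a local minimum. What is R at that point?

-553/24

R'(s) = -2s^2 + 15s - 25. Setting R'(s) = 0 gives s ∈ {5/2, 5}.
Since R''(s) = -4s + 15, we get R''(5/2) = 5 > 0 ⇒ local minimum; R''(5) = -5 < 0 ⇒ local maximum.
So the local minimum value is R(5/2) = -553/24.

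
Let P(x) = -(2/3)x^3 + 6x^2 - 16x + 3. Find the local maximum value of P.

-23/3

P'(x) = -2x^2 + 12x - 16. Setting P'(x) = 0 gives x ∈ {2, 4}.
Since P''(x) = -4x + 12, we get P''(2) = 4 > 0 ⇒ local minimum; P''(4) = -4 < 0 ⇒ local maximum.
The local maximum is P(4) = -23/3.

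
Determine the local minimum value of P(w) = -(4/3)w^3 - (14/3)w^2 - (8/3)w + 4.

4/3

Critical points: P'(w) = -4w^2 - (28/3)w - 8/3 vanishes at w = -2, -1/3.
Second-derivative test with P''(w) = -8w - 28/3: P''(-2) = 20/3 > 0 ⇒ local minimum; P''(-1/3) = -20/3 < 0 ⇒ local maximum.
The local minimum is P(-2) = 4/3.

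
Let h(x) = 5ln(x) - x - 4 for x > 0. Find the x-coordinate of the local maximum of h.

5

h'(x) = 5/x − 1 = 0 gives x = 5.
h''(x) = -5/x², which is negative for x > 0, so this is a local maximum.
h(5) = 5·ln(5) - 5 - 4 ≈ -0.9528.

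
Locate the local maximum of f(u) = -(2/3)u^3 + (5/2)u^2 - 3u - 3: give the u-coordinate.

f'(u) = -2u^2 + 5u - 3 = 0 at u = 1, 3/2.
Since f''(u) = -4u + 5, we get f''(1) = 1 > 0 ⇒ local minimum; f''(3/2) = -1 < 0 ⇒ local maximum.
The local maximum is f(3/2) = -33/8.

3/2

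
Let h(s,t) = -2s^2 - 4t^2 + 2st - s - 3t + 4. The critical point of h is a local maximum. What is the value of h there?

∂h/∂s = -4s + 2t - 1 = 0 and ∂h/∂t = 2s - 8t - 3 = 0, so (s, t) = (-1/2, -1/2).
The Hessian has h_{ss} = -4, h_{tt} = -8, h_{st} = 2, giving D = 28 > 0 with h_{ss} < 0, so the point is a local maximum.
h(-1/2, -1/2) = 5.

5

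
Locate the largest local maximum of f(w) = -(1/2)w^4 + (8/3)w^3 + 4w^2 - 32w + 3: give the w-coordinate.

-2

f'(w) = -2w^3 + 8w^2 + 8w - 32. Setting f'(w) = 0 gives w ∈ {-2, 2, 4}.
Second-derivative test with f''(w) = -6w^2 + 16w + 8: f''(-2) = -48 < 0 ⇒ local maximum; f''(2) = 16 > 0 ⇒ local minimum; f''(4) = -24 < 0 ⇒ local maximum.
The largest local maximum is f(-2) = 161/3.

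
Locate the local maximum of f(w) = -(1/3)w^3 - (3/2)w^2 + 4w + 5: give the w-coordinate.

1

f'(w) = -w^2 - 3w + 4 = 0 at w = -4, 1.
f''(w) = -2w - 3. f''(-4) = 5 > 0 ⇒ local minimum; f''(1) = -5 < 0 ⇒ local maximum.
The local maximum is f(1) = 43/6.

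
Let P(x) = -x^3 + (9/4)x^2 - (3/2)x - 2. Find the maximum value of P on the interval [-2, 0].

18

Differentiating, P'(x) = -3x^2 + (9/2)x - 3/2; which has no zeros in [-2, 0].
Candidates: P(-2) = 18, P(0) = -2.
Hence the absolute maximum is 18 at x = -2.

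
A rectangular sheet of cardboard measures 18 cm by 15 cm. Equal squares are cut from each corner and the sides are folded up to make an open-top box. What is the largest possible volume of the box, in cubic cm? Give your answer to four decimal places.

326.6007

With cut size x, the volume is V(x) = x(18 − 2x)(15 − 2x) for 0 < x < 7.5.
V'(x) = 12x^2 − 132x + 270. Setting V'(x) = 0 gives x ≈ 2.7161 (the root in (0, 7.5)).
V''(x) = 24x − 132 is negative there, so this is the maximum; V ≈ 326.6007.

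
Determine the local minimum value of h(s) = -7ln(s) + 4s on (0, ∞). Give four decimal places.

3.0827

h'(s) = -7/s + 4 = 0 gives s = 7/4.
h''(s) = 7/s², which is positive for s > 0, so this is a local minimum.
h(7/4) = -7·ln(7/4) + 7 ≈ 3.0827.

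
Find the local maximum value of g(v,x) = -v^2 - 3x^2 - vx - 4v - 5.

-7/11

∂g/∂v = -2v - x - 4 = 0 and ∂g/∂x = -v - 6x = 0, so (v, x) = (-24/11, 4/11).
The Hessian has g_{vv} = -2, g_{xx} = -6, g_{vx} = -1, giving D = 11 > 0 with g_{vv} < 0, so the point is a local maximum.
g(-24/11, 4/11) = -7/11.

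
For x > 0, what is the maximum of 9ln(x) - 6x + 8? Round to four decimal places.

2.6492

f'(x) = 9/x − 6 = 0 gives x = 3/2.
f''(x) = -9/x², which is negative for x > 0, so this is a local maximum.
f(3/2) = 9·ln(3/2) - 9 + 8 ≈ 2.6492.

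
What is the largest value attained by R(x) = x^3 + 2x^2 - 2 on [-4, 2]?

The derivative is 3x^2 + 4x, which vanishes at x = -4/3 and x = 0.
Compare values at every candidate in [-4, 2]: R(-4) = -34; R(-4/3) = -22/27; R(0) = -2; R(2) = 14.
So the maximum is R(2) = 14.

14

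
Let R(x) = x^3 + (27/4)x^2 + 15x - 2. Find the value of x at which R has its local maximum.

-5/2

Critical points: R'(x) = 3x^2 + (27/2)x + 15 vanishes at x = -5/2, -2.
Second-derivative test with R''(x) = 6x + 27/2: R''(-5/2) = -3/2 < 0 ⇒ local maximum; R''(-2) = 3/2 > 0 ⇒ local minimum.
Thus R has its local maximum at x = -5/2, with value -207/16.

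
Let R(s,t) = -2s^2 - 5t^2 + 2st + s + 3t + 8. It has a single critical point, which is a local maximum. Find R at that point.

∂R/∂s = -4s + 2t + 1 = 0 and ∂R/∂t = 2s - 10t + 3 = 0, so (s, t) = (4/9, 7/18).
The Hessian has R_{ss} = -4, R_{tt} = -10, R_{st} = 2, giving D = 36 > 0 with R_{ss} < 0, so the point is a local maximum.
R(4/9, 7/18) = 317/36.

317/36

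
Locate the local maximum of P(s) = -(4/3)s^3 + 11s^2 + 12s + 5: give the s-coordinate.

6

Critical points: P'(s) = -4s^2 + 22s + 12 vanishes at s = -1/2, 6.
P''(s) = -8s + 22. P''(-1/2) = 26 > 0 ⇒ local minimum; P''(6) = -26 < 0 ⇒ local maximum.
So the local maximum value is P(6) = 185.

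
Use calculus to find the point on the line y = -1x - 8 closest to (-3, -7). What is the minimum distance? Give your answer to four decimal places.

1.4142

Minimize D(x)^2 = (x + 3)^2 + (-x - 1)^2.
d/dx[D^2] = 2(x + 3) + 2·(-1)·(-x - 1) = 0 ⇒ x = -2.
Then y = -6 and the distance is √(2) ≈ 1.4142.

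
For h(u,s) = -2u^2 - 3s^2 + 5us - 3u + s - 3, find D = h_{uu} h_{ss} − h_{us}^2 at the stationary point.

∂h/∂u = -4u + 5s - 3 = 0 and ∂h/∂s = 5u - 6s + 1 = 0, so (u, s) = (13, 11).
The Hessian has h_{uu} = -4, h_{ss} = -6, h_{us} = 5, giving D = -1 < 0, so the point is a saddle point.
D = (-4)·(-6) − (5)^2 = -1.

-1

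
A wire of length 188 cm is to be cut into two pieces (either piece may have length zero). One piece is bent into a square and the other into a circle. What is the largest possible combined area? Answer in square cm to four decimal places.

Let x be the length used for the square. Square side x/4; circle radius (188−x)/(2π).
A(x) = (x/4)² + π·((188−x)/(2π))² = x²/16 + (188−x)²/(4π) for 0 ≤ x ≤ 188. A'(x) = x/8 − (188−x)/(2π) = 0 gives x = 4·188/(π+4) ≈ 105.2986.
A'' > 0, so the interior critical point is a minimum; the maximum is at an endpoint. A(0) = 2812.5862 and A(188) = 2209.0000, so the largest area is 2812.5862.

2812.5862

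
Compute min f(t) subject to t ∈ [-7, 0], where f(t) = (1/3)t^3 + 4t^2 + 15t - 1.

-73/3

The derivative is t^2 + 8t + 15, which vanishes at t = -5 and t = -3.
Evaluating at the critical points and endpoints: f(-7) = -73/3; f(-5) = -53/3; f(-3) = -19; f(0) = -1.
Hence the absolute minimum is -73/3 at t = -7.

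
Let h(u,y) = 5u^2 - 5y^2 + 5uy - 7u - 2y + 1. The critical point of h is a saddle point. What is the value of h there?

-34/25

∂h/∂u = 10u + 5y - 7 = 0 and ∂h/∂y = 5u - 10y - 2 = 0, so (u, y) = (16/25, 3/25).
The Hessian has h_{uu} = 10, h_{yy} = -10, h_{uy} = 5, giving D = -125 < 0, so the point is a saddle point.
h(16/25, 3/25) = -34/25.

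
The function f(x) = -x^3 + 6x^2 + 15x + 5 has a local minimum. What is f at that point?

-3

Critical points: f'(x) = -3x^2 + 12x + 15 vanishes at x = -1, 5.
Since f''(x) = -6x + 12, we get f''(-1) = 18 > 0 ⇒ local minimum; f''(5) = -18 < 0 ⇒ local maximum.
The local minimum is f(-1) = -3.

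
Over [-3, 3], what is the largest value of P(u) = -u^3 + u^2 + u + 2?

35

The derivative is -3u^2 + 2u + 1, which vanishes at u = -1/3 and u = 1.
Evaluating at the critical points and endpoints: P(-3) = 35; P(-1/3) = 49/27; P(1) = 3; P(3) = -13.
So the maximum is P(-3) = 35.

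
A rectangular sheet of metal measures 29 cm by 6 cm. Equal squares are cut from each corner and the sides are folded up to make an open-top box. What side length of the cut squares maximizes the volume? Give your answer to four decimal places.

1.4143

With cut size x, the volume is V(x) = x(29 − 2x)(6 − 2x) for 0 < x < 3.
V'(x) = 12x^2 − 140x + 174. Setting V'(x) = 0 gives x ≈ 1.4143 (the root in (0, 3)).
V''(x) = 24x − 140 is negative there, so this is the maximum; V ≈ 117.3869.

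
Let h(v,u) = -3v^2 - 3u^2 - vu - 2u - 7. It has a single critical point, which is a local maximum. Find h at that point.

∂h/∂v = -6v - u = 0 and ∂h/∂u = -v - 6u - 2 = 0, so (v, u) = (2/35, -12/35).
The Hessian has h_{vv} = -6, h_{uu} = -6, h_{vu} = -1, giving D = 35 > 0 with h_{vv} < 0, so the point is a local maximum.
h(2/35, -12/35) = -233/35.

-233/35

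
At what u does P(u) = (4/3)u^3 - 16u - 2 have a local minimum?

2

P'(u) = 4u^2 - 16 = 0 at u = -2, 2.
P''(u) = 8u. P''(-2) = -16 < 0 ⇒ local maximum; P''(2) = 16 > 0 ⇒ local minimum.
The local minimum is P(2) = -70/3.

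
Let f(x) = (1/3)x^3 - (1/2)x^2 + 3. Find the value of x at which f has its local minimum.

1

Critical points: f'(x) = x^2 - x vanishes at x = 0, 1.
Second-derivative test with f''(x) = 2x - 1: f''(0) = -1 < 0 ⇒ local maximum; f''(1) = 1 > 0 ⇒ local minimum.
Thus f has its local minimum at x = 1, with value 17/6.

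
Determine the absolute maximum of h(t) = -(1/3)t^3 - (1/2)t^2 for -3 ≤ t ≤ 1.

9/2

h'(t) = -t^2 - t, which vanishes at t = -1 and t = 0.
Evaluating at the critical points and endpoints: h(-3) = 9/2, h(-1) = -1/6, h(0) = 0, h(1) = -5/6.
The maximum over the interval is 9/2, attained at t = -3.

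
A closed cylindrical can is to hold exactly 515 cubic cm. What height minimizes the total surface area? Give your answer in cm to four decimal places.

With radius r and height h, πr²h = 515 so h = 515/(πr²), and S(r) = 2πr² + 2πrh = 2πr² + 2·515/r.
S'(r) = 4πr − 2·515/r² = 0 ⇒ r³ = 515/(2π), so r ≈ 4.3439 and h = 2r ≈ 8.6877.
S''(r) = 4π + 4·515/r³ > 0, so this is the minimum; S ≈ 355.6745.

8.6877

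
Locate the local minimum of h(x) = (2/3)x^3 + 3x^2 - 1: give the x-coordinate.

Critical points: h'(x) = 2x^2 + 6x vanishes at x = -3, 0.
Second-derivative test with h''(x) = 4x + 6: h''(-3) = -6 < 0 ⇒ local maximum; h''(0) = 6 > 0 ⇒ local minimum.
So the local minimum value is h(0) = -1.

0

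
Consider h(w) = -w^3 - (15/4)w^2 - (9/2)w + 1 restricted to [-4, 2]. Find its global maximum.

The derivative is -3w^2 - (15/2)w - 9/2, which vanishes at w = -3/2 and w = -1.
Evaluating at the critical points and endpoints: h(-4) = 23, h(-3/2) = 43/16, h(-1) = 11/4, h(2) = -31.
The maximum over the interval is 23, attained at w = -4.

23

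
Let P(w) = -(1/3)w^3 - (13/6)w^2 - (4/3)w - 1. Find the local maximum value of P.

Critical points: P'(w) = -w^2 - (13/3)w - 4/3 vanishes at w = -4, -1/3.
Since P''(w) = -2w - 13/3, we get P''(-4) = 11/3 > 0 ⇒ local minimum; P''(-1/3) = -11/3 < 0 ⇒ local maximum.
The local maximum is P(-1/3) = -127/162.

-127/162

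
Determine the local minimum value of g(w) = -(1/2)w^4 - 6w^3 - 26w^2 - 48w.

63/2

g'(w) = -2w^3 - 18w^2 - 52w - 48 = 0 at w = -4, -3, -2.
g''(w) = -6w^2 - 36w - 52. g''(-4) = -4 < 0 ⇒ local maximum; g''(-3) = 2 > 0 ⇒ local minimum; g''(-2) = -4 < 0 ⇒ local maximum.
So the local minimum value is g(-3) = 63/2.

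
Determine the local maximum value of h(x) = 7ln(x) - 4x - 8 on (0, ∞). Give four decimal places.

-11.0827

h'(x) = 7/x − 4 = 0 gives x = 7/4.
h''(x) = -7/x², which is negative for x > 0, so this is a local maximum.
h(7/4) = 7·ln(7/4) - 7 - 8 ≈ -11.0827.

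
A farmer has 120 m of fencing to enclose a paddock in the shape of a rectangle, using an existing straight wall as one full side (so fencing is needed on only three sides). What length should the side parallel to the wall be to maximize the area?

Let the sides perpendicular to the wall have length x and the parallel side y, so 2x + y = 120 and the area is A = xy = x(120 − 2x).
A'(x) = 120 − 4x = 0 gives x = 30, and A''(x) = −4 < 0 confirms a maximum.
Then y = 120 − 2·30 = 60 and A = 1800.

60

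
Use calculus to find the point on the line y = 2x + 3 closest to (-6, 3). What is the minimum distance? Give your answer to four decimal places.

Minimize D(x)^2 = (x + 6)^2 + (2x)^2.
d/dx[D^2] = 2(x + 6) + 2·2·(2x) = 0 ⇒ x = -6/5.
Then y = 3/5 and the distance is √(144/5) ≈ 5.3666.

5.3666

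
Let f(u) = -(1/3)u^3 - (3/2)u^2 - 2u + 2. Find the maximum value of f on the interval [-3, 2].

The derivative is -u^2 - 3u - 2, which vanishes at u = -2 and u = -1.
Evaluating at the critical points and endpoints: f(-3) = 7/2; f(-2) = 8/3; f(-1) = 17/6; f(2) = -32/3.
So the maximum is f(-3) = 7/2.

7/2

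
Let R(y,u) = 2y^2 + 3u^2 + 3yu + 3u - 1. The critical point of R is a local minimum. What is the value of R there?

∂R/∂y = 4y + 3u = 0 and ∂R/∂u = 3y + 6u + 3 = 0, so (y, u) = (3/5, -4/5).
The Hessian has R_{yy} = 4, R_{uu} = 6, R_{yu} = 3, giving D = 15 > 0 with R_{yy} > 0, so the point is a local minimum.
R(3/5, -4/5) = -11/5.

-11/5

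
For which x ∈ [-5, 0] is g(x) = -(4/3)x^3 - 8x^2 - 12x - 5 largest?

-5

Differentiating, g'(x) = -4x^2 - 16x - 12; which vanishes at x = -3 and x = -1.
Compare values at every candidate in [-5, 0]: g(-5) = 65/3; g(-3) = -5; g(-1) = 1/3; g(0) = -5.
So the maximum is g(-5) = 65/3.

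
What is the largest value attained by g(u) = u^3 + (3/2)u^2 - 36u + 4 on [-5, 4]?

108

g'(u) = 3u^2 + 3u - 36, which vanishes at u = -4 and u = 3.
Evaluating at the critical points and endpoints: g(-5) = 193/2, g(-4) = 108, g(3) = -127/2, g(4) = -52.
Hence the absolute maximum is 108 at u = -4.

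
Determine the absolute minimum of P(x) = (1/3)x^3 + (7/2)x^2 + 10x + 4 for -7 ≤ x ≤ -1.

-53/6

Differentiating, P'(x) = x^2 + 7x + 10; which vanishes at x = -5 and x = -2.
Compare values at every candidate in [-7, -1]: P(-7) = -53/6, P(-5) = -1/6, P(-2) = -14/3, P(-1) = -17/6.
So the minimum is P(-7) = -53/6.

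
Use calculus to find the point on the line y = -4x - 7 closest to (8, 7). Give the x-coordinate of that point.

-48/17

Minimize D(x)^2 = (x - 8)^2 + (-4x - 14)^2.
d/dx[D^2] = 2(x - 8) + 2·(-4)·(-4x - 14) = 0 ⇒ x = -48/17.
Then y = 73/17 and the distance is √(2116/17) ≈ 11.1566.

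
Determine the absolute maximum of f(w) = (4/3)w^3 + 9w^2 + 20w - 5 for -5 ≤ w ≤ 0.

-5

Differentiating, f'(w) = 4w^2 + 18w + 20; which vanishes at w = -5/2 and w = -2.
Evaluating at the critical points and endpoints: f(-5) = -140/3; f(-5/2) = -235/12; f(-2) = -59/3; f(0) = -5.
So the maximum is f(0) = -5.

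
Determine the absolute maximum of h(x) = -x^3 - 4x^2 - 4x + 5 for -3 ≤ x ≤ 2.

8

The derivative is -3x^2 - 8x - 4, which vanishes at x = -2 and x = -2/3.
Compare values at every candidate in [-3, 2]: h(-3) = 8,  h(-2) = 5,  h(-2/3) = 167/27,  h(2) = -27.
So the maximum is h(-3) = 8.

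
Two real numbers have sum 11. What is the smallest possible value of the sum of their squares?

121/2

With a + b = 11, a^2 + b^2 = a^2 + (11 − a)^2.
The derivative 2a − 2(11 − a) = 4a − 22 vanishes at a = 11/2; second derivative 4 > 0, a minimum.
The minimum is 2·(11/2)^2 = 121/2.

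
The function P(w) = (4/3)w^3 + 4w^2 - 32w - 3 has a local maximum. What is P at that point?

Critical points: P'(w) = 4w^2 + 8w - 32 vanishes at w = -4, 2.
P''(w) = 8w + 8. P''(-4) = -24 < 0 ⇒ local maximum; P''(2) = 24 > 0 ⇒ local minimum.
So the local maximum value is P(-4) = 311/3.

311/3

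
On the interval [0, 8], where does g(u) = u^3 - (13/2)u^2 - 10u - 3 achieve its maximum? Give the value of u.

8

Differentiating, g'(u) = 3u^2 - 13u - 10; whose only zero in [0, 8] is u = 5.
Evaluating at the critical points and endpoints: g(0) = -3, g(5) = -181/2, g(8) = 13.
Hence the absolute maximum is 13 at u = 8.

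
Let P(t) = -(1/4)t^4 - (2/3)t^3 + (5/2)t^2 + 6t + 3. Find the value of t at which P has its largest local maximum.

2

P'(t) = -t^3 - 2t^2 + 5t + 6 = 0 at t = -3, -1, 2.
P''(t) = -3t^2 - 4t + 5. P''(-3) = -10 < 0 ⇒ local maximum; P''(-1) = 6 > 0 ⇒ local minimum; P''(2) = -15 < 0 ⇒ local maximum.
Thus P has its largest local maximum at t = 2, with value 47/3.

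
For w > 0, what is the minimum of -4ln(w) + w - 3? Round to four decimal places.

h'(w) = -4/w + 1 = 0 gives w = 4.
h''(w) = 4/w², which is positive for w > 0, so this is a local minimum.
h(4) = -4·ln(4) + 4 - 3 ≈ -4.5452.

-4.5452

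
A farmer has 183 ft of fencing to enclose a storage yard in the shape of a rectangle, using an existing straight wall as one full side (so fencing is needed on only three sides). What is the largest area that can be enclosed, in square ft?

33489/8

Let the sides perpendicular to the wall have length x and the parallel side y, so 2x + y = 183 and the area is A = xy = x(183 − 2x).
A'(x) = 183 − 4x = 0 gives x = 183/4, and A''(x) = −4 < 0 confirms a maximum.
Then y = 183 − 2·183/4 = 183/2 and A = 33489/8.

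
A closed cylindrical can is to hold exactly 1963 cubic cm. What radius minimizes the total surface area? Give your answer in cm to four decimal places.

6.7855

With radius r and height h, πr²h = 1963 so h = 1963/(πr²), and S(r) = 2πr² + 2πrh = 2πr² + 2·1963/r.
S'(r) = 4πr − 2·1963/r² = 0 ⇒ r³ = 1963/(2π), so r ≈ 6.7855 and h = 2r ≈ 13.5709.
S''(r) = 4π + 4·1963/r³ > 0, so this is the minimum; S ≈ 867.8835.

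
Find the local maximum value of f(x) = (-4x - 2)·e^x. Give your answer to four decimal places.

Differentiating with the product rule gives f'(x) = (-4x - 6)·e^x. Since e^x > 0, the only critical point is x = -3/2.
f''(-3/2) has the same sign as -4 < 0, so this is a local maximum.
f(-3/2) = (4)·e^(-3/2) ≈ 0.8925.

0.8925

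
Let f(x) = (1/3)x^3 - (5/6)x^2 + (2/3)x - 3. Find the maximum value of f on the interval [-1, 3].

1/2

The derivative is x^2 - (5/3)x + 2/3, which vanishes at x = 2/3 and x = 1.
Candidates: f(-1) = -29/6,  f(2/3) = -229/81,  f(1) = -17/6,  f(3) = 1/2.
So the maximum is f(3) = 1/2.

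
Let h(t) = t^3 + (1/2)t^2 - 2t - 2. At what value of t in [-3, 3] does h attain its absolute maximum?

The derivative is 3t^2 + t - 2, which vanishes at t = -1 and t = 2/3.
Compare values at every candidate in [-3, 3]: h(-3) = -37/2, h(-1) = -1/2, h(2/3) = -76/27, h(3) = 47/2.
Hence the absolute maximum is 47/2 at t = 3.

3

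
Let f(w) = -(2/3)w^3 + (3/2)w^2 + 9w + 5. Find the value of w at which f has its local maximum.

f'(w) = -2w^2 + 3w + 9 = 0 at w = -3/2, 3.
Since f''(w) = -4w + 3, we get f''(-3/2) = 9 > 0 ⇒ local minimum; f''(3) = -9 < 0 ⇒ local maximum.
The local maximum is f(3) = 55/2.

3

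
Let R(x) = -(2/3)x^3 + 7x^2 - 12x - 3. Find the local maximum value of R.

33

R'(x) = -2x^2 + 14x - 12 = 0 at x = 1, 6.
R''(x) = -4x + 14. R''(1) = 10 > 0 ⇒ local minimum; R''(6) = -10 < 0 ⇒ local maximum.
So the local maximum value is R(6) = 33.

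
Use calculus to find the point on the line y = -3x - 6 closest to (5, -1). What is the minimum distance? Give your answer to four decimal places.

Minimize D(x)^2 = (x - 5)^2 + (-3x - 5)^2.
d/dx[D^2] = 2(x - 5) + 2·(-3)·(-3x - 5) = 0 ⇒ x = -1.
Then y = -3 and the distance is √(40) ≈ 6.3246.

6.3246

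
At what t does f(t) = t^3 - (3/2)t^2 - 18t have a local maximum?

-2

Critical points: f'(t) = 3t^2 - 3t - 18 vanishes at t = -2, 3.
f''(t) = 6t - 3. f''(-2) = -15 < 0 ⇒ local maximum; f''(3) = 15 > 0 ⇒ local minimum.
So the local maximum value is f(-2) = 22.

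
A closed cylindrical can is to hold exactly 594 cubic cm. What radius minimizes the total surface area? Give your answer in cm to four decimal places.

With radius r and height h, πr²h = 594 so h = 594/(πr²), and S(r) = 2πr² + 2πrh = 2πr² + 2·594/r.
S'(r) = 4πr − 2·594/r² = 0 ⇒ r³ = 594/(2π), so r ≈ 4.5555 and h = 2r ≈ 9.1110.
S''(r) = 4π + 4·594/r³ > 0, so this is the minimum; S ≈ 391.1760.

4.5555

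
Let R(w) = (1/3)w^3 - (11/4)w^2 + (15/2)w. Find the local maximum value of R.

Critical points: R'(w) = w^2 - (11/2)w + 15/2 vanishes at w = 5/2, 3.
Since R''(w) = 2w - 11/2, we get R''(5/2) = -1/2 < 0 ⇒ local maximum; R''(3) = 1/2 > 0 ⇒ local minimum.
The local maximum is R(5/2) = 325/48.

325/48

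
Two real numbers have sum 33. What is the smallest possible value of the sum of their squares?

With a + b = 33, a^2 + b^2 = a^2 + (33 − a)^2.
The derivative 2a − 2(33 − a) = 4a − 66 vanishes at a = 33/2; second derivative 4 > 0, a minimum.
The minimum is 2·(33/2)^2 = 1089/2.

1089/2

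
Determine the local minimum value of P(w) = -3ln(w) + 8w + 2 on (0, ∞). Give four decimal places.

7.9425

P'(w) = -3/w + 8 = 0 gives w = 3/8.
P''(w) = 3/w², which is positive for w > 0, so this is a local minimum.
P(3/8) = -3·ln(3/8) + 3 + 2 ≈ 7.9425.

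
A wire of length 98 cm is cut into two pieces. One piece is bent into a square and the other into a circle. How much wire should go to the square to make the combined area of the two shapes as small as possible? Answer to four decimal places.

Let x be the length used for the square. Square side x/4; circle radius (98−x)/(2π).
A(x) = (x/4)² + π·((98−x)/(2π))² = x²/16 + (98−x)²/(4π) for 0 ≤ x ≤ 98. A'(x) = x/8 − (98−x)/(2π) = 0 gives x = 4·98/(π+4) ≈ 54.8897.
A'' = 1/8 + 1/(2π) > 0, so this gives the minimum combined area; x ≈ 54.8897 cm to the square.

54.8897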